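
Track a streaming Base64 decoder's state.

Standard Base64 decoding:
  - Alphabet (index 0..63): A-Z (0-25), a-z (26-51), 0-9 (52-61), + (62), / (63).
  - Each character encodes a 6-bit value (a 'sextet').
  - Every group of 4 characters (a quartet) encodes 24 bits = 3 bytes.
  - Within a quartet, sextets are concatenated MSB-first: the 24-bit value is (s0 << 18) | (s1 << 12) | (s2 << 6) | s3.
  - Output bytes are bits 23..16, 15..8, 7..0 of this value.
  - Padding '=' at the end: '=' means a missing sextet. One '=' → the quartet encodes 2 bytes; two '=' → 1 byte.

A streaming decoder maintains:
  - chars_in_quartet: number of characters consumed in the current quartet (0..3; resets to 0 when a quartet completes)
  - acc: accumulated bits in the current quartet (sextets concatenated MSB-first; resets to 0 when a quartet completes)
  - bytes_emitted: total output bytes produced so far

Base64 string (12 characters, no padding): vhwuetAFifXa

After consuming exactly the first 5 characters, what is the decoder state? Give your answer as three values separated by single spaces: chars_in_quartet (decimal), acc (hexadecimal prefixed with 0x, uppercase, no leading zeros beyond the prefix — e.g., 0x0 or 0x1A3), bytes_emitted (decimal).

After char 0 ('v'=47): chars_in_quartet=1 acc=0x2F bytes_emitted=0
After char 1 ('h'=33): chars_in_quartet=2 acc=0xBE1 bytes_emitted=0
After char 2 ('w'=48): chars_in_quartet=3 acc=0x2F870 bytes_emitted=0
After char 3 ('u'=46): chars_in_quartet=4 acc=0xBE1C2E -> emit BE 1C 2E, reset; bytes_emitted=3
After char 4 ('e'=30): chars_in_quartet=1 acc=0x1E bytes_emitted=3

Answer: 1 0x1E 3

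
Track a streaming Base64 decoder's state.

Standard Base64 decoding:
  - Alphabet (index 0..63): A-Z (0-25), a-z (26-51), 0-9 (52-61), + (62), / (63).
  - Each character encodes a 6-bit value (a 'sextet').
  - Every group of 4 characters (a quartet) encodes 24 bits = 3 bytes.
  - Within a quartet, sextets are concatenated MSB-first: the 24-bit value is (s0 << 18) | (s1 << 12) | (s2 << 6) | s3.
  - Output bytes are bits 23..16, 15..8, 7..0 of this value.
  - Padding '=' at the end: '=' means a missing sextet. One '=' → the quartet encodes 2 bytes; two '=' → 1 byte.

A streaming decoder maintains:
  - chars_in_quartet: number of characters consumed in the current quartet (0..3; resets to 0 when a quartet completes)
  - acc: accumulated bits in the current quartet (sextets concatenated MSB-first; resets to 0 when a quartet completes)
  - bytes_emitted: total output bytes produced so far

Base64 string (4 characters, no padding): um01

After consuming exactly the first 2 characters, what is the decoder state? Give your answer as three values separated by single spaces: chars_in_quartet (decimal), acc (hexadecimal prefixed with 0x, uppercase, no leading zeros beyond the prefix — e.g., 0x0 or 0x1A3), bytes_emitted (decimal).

After char 0 ('u'=46): chars_in_quartet=1 acc=0x2E bytes_emitted=0
After char 1 ('m'=38): chars_in_quartet=2 acc=0xBA6 bytes_emitted=0

Answer: 2 0xBA6 0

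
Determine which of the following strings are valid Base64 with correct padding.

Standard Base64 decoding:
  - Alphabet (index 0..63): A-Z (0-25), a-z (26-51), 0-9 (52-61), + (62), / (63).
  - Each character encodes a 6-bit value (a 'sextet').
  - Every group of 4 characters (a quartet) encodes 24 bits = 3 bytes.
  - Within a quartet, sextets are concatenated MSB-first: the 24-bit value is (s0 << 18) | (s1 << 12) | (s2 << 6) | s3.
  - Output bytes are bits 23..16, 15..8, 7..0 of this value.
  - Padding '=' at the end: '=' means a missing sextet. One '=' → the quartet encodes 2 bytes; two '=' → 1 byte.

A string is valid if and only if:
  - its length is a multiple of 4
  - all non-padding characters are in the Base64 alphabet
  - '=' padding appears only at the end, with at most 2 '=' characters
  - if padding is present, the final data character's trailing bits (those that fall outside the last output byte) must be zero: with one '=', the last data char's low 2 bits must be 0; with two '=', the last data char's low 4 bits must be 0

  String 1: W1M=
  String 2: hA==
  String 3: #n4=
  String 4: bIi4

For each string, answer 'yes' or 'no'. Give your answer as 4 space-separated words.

String 1: 'W1M=' → valid
String 2: 'hA==' → valid
String 3: '#n4=' → invalid (bad char(s): ['#'])
String 4: 'bIi4' → valid

Answer: yes yes no yes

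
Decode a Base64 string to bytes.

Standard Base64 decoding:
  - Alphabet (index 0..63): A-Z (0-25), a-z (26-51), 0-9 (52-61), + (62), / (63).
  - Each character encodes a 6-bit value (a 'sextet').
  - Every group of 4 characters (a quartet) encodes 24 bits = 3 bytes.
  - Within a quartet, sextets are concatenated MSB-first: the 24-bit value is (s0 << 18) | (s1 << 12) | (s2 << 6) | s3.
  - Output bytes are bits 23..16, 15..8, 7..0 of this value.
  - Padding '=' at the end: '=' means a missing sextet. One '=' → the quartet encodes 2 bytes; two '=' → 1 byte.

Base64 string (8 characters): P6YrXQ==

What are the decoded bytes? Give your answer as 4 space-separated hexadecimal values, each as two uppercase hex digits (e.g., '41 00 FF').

Answer: 3F A6 2B 5D

Derivation:
After char 0 ('P'=15): chars_in_quartet=1 acc=0xF bytes_emitted=0
After char 1 ('6'=58): chars_in_quartet=2 acc=0x3FA bytes_emitted=0
After char 2 ('Y'=24): chars_in_quartet=3 acc=0xFE98 bytes_emitted=0
After char 3 ('r'=43): chars_in_quartet=4 acc=0x3FA62B -> emit 3F A6 2B, reset; bytes_emitted=3
After char 4 ('X'=23): chars_in_quartet=1 acc=0x17 bytes_emitted=3
After char 5 ('Q'=16): chars_in_quartet=2 acc=0x5D0 bytes_emitted=3
Padding '==': partial quartet acc=0x5D0 -> emit 5D; bytes_emitted=4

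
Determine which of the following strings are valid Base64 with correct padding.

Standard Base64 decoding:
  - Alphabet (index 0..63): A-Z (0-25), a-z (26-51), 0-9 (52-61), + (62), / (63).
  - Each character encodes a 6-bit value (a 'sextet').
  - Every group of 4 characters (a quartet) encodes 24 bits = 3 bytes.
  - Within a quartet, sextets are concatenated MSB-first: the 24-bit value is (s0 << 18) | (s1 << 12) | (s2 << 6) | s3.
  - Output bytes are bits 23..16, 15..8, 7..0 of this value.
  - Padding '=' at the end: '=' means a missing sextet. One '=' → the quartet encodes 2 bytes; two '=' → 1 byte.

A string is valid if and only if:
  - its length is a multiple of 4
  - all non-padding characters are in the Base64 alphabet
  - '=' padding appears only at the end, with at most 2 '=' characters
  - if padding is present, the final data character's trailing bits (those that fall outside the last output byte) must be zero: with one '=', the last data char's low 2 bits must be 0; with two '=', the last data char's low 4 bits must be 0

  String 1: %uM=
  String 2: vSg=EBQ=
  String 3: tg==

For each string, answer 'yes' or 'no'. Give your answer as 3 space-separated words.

String 1: '%uM=' → invalid (bad char(s): ['%'])
String 2: 'vSg=EBQ=' → invalid (bad char(s): ['=']; '=' in middle)
String 3: 'tg==' → valid

Answer: no no yes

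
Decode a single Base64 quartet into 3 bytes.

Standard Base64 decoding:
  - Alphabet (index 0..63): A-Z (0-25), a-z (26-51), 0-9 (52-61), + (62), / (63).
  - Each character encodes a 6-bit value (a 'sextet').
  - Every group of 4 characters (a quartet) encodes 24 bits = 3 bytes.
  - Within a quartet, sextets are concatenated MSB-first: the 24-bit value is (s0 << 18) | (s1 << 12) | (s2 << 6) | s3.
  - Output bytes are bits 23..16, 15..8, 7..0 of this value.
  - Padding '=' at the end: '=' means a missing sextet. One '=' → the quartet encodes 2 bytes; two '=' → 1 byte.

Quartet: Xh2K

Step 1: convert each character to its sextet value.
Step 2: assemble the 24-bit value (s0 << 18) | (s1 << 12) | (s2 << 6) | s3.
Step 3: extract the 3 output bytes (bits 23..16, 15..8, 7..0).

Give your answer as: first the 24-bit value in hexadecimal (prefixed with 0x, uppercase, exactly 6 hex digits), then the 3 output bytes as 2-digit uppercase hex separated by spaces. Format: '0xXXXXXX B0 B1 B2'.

Answer: 0x5E1D8A 5E 1D 8A

Derivation:
Sextets: X=23, h=33, 2=54, K=10
24-bit: (23<<18) | (33<<12) | (54<<6) | 10
      = 0x5C0000 | 0x021000 | 0x000D80 | 0x00000A
      = 0x5E1D8A
Bytes: (v>>16)&0xFF=5E, (v>>8)&0xFF=1D, v&0xFF=8A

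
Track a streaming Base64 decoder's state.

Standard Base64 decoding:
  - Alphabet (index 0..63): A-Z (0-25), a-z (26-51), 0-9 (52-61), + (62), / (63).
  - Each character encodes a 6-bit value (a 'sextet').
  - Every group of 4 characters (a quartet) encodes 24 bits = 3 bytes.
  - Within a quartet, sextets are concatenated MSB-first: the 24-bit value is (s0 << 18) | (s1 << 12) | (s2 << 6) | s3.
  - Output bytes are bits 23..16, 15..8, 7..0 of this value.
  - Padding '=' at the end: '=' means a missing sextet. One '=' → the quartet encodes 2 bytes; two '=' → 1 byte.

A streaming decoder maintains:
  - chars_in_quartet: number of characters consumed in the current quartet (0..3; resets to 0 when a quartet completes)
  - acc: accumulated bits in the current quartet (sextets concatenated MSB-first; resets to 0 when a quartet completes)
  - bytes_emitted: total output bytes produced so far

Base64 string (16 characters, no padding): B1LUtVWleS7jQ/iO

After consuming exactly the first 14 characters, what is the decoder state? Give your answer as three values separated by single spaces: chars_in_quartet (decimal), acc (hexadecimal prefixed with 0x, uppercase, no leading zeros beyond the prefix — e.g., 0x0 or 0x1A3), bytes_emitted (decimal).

Answer: 2 0x43F 9

Derivation:
After char 0 ('B'=1): chars_in_quartet=1 acc=0x1 bytes_emitted=0
After char 1 ('1'=53): chars_in_quartet=2 acc=0x75 bytes_emitted=0
After char 2 ('L'=11): chars_in_quartet=3 acc=0x1D4B bytes_emitted=0
After char 3 ('U'=20): chars_in_quartet=4 acc=0x752D4 -> emit 07 52 D4, reset; bytes_emitted=3
After char 4 ('t'=45): chars_in_quartet=1 acc=0x2D bytes_emitted=3
After char 5 ('V'=21): chars_in_quartet=2 acc=0xB55 bytes_emitted=3
After char 6 ('W'=22): chars_in_quartet=3 acc=0x2D556 bytes_emitted=3
After char 7 ('l'=37): chars_in_quartet=4 acc=0xB555A5 -> emit B5 55 A5, reset; bytes_emitted=6
After char 8 ('e'=30): chars_in_quartet=1 acc=0x1E bytes_emitted=6
After char 9 ('S'=18): chars_in_quartet=2 acc=0x792 bytes_emitted=6
After char 10 ('7'=59): chars_in_quartet=3 acc=0x1E4BB bytes_emitted=6
After char 11 ('j'=35): chars_in_quartet=4 acc=0x792EE3 -> emit 79 2E E3, reset; bytes_emitted=9
After char 12 ('Q'=16): chars_in_quartet=1 acc=0x10 bytes_emitted=9
After char 13 ('/'=63): chars_in_quartet=2 acc=0x43F bytes_emitted=9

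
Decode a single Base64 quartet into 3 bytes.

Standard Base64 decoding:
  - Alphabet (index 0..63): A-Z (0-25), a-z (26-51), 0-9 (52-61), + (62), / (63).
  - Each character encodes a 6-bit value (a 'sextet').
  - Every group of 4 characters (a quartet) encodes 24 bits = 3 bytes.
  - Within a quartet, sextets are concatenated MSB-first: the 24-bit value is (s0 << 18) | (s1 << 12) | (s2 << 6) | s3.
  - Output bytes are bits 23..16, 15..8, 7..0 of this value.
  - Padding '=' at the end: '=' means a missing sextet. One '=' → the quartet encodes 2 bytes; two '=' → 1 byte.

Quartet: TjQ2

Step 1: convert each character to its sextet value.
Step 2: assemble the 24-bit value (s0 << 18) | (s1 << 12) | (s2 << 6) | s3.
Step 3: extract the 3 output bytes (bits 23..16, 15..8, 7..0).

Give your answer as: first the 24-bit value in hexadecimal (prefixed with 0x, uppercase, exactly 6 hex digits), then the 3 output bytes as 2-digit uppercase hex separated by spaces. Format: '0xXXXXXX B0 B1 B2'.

Sextets: T=19, j=35, Q=16, 2=54
24-bit: (19<<18) | (35<<12) | (16<<6) | 54
      = 0x4C0000 | 0x023000 | 0x000400 | 0x000036
      = 0x4E3436
Bytes: (v>>16)&0xFF=4E, (v>>8)&0xFF=34, v&0xFF=36

Answer: 0x4E3436 4E 34 36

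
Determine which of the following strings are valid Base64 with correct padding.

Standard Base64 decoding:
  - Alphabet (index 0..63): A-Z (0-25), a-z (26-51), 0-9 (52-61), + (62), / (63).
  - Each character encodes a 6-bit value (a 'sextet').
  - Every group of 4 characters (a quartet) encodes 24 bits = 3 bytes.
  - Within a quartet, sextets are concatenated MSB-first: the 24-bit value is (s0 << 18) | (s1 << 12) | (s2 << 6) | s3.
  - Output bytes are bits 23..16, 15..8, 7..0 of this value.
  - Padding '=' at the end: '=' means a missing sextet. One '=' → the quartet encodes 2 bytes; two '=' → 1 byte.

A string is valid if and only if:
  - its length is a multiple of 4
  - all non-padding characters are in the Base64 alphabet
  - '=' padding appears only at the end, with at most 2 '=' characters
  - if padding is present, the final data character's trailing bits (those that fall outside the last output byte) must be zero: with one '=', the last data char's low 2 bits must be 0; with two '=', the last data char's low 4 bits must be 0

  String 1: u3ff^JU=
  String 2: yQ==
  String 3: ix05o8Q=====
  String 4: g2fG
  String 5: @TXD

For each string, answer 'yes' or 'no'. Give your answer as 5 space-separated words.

String 1: 'u3ff^JU=' → invalid (bad char(s): ['^'])
String 2: 'yQ==' → valid
String 3: 'ix05o8Q=====' → invalid (5 pad chars (max 2))
String 4: 'g2fG' → valid
String 5: '@TXD' → invalid (bad char(s): ['@'])

Answer: no yes no yes no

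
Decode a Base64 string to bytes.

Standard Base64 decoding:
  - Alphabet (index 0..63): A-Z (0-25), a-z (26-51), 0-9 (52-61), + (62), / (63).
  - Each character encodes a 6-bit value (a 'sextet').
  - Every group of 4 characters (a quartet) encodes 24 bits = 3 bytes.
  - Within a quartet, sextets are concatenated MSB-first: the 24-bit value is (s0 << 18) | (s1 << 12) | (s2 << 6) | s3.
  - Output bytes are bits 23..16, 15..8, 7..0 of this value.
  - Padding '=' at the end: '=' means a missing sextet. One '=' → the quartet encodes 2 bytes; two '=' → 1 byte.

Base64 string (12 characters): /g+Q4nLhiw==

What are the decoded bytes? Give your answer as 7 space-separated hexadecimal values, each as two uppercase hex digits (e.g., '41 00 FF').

Answer: FE 0F 90 E2 72 E1 8B

Derivation:
After char 0 ('/'=63): chars_in_quartet=1 acc=0x3F bytes_emitted=0
After char 1 ('g'=32): chars_in_quartet=2 acc=0xFE0 bytes_emitted=0
After char 2 ('+'=62): chars_in_quartet=3 acc=0x3F83E bytes_emitted=0
After char 3 ('Q'=16): chars_in_quartet=4 acc=0xFE0F90 -> emit FE 0F 90, reset; bytes_emitted=3
After char 4 ('4'=56): chars_in_quartet=1 acc=0x38 bytes_emitted=3
After char 5 ('n'=39): chars_in_quartet=2 acc=0xE27 bytes_emitted=3
After char 6 ('L'=11): chars_in_quartet=3 acc=0x389CB bytes_emitted=3
After char 7 ('h'=33): chars_in_quartet=4 acc=0xE272E1 -> emit E2 72 E1, reset; bytes_emitted=6
After char 8 ('i'=34): chars_in_quartet=1 acc=0x22 bytes_emitted=6
After char 9 ('w'=48): chars_in_quartet=2 acc=0x8B0 bytes_emitted=6
Padding '==': partial quartet acc=0x8B0 -> emit 8B; bytes_emitted=7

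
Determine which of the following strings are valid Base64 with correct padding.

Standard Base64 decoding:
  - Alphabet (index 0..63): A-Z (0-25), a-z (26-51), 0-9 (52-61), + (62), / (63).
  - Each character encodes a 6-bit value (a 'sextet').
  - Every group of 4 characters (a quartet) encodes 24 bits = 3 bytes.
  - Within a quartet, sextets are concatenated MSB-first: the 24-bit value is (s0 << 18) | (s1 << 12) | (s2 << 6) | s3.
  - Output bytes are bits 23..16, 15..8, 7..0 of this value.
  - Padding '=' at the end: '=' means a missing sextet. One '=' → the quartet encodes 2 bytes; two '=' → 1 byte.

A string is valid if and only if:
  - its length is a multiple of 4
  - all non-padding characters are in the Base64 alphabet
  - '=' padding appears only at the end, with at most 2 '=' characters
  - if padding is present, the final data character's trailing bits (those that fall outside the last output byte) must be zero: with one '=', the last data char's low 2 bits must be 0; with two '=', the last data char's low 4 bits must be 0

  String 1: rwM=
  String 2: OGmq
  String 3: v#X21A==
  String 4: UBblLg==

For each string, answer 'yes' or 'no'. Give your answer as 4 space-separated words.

Answer: yes yes no yes

Derivation:
String 1: 'rwM=' → valid
String 2: 'OGmq' → valid
String 3: 'v#X21A==' → invalid (bad char(s): ['#'])
String 4: 'UBblLg==' → valid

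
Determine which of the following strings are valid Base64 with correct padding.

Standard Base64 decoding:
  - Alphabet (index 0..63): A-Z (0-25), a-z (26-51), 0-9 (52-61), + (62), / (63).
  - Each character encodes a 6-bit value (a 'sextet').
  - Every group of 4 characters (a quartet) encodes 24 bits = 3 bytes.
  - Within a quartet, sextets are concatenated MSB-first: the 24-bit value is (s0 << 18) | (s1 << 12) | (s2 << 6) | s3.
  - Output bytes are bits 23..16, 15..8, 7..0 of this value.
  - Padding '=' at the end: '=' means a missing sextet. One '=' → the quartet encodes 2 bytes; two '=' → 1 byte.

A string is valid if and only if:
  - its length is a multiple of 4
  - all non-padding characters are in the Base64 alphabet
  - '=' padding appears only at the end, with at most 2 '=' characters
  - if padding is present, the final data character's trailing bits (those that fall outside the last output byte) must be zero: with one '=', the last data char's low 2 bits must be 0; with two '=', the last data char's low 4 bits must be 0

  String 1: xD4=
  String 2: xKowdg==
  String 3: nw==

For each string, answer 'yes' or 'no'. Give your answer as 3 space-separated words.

String 1: 'xD4=' → valid
String 2: 'xKowdg==' → valid
String 3: 'nw==' → valid

Answer: yes yes yes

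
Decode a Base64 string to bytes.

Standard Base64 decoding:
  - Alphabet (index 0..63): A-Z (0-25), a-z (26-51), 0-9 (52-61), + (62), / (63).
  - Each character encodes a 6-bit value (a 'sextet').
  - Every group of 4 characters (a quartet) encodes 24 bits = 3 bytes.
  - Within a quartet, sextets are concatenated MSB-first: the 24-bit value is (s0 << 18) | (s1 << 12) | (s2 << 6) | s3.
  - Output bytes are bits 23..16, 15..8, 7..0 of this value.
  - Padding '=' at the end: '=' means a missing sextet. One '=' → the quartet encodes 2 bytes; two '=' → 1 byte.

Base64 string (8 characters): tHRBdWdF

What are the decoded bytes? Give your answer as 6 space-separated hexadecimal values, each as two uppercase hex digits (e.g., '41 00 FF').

After char 0 ('t'=45): chars_in_quartet=1 acc=0x2D bytes_emitted=0
After char 1 ('H'=7): chars_in_quartet=2 acc=0xB47 bytes_emitted=0
After char 2 ('R'=17): chars_in_quartet=3 acc=0x2D1D1 bytes_emitted=0
After char 3 ('B'=1): chars_in_quartet=4 acc=0xB47441 -> emit B4 74 41, reset; bytes_emitted=3
After char 4 ('d'=29): chars_in_quartet=1 acc=0x1D bytes_emitted=3
After char 5 ('W'=22): chars_in_quartet=2 acc=0x756 bytes_emitted=3
After char 6 ('d'=29): chars_in_quartet=3 acc=0x1D59D bytes_emitted=3
After char 7 ('F'=5): chars_in_quartet=4 acc=0x756745 -> emit 75 67 45, reset; bytes_emitted=6

Answer: B4 74 41 75 67 45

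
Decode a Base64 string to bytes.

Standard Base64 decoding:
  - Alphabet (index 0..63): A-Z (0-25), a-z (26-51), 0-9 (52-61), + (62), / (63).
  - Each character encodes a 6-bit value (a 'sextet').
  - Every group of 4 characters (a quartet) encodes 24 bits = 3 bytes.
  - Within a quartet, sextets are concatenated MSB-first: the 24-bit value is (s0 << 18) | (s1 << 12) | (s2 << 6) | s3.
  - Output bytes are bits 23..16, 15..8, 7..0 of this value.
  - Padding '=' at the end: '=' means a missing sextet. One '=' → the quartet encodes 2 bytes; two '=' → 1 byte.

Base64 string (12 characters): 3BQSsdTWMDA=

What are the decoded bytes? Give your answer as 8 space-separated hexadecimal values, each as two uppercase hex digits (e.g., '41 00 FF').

After char 0 ('3'=55): chars_in_quartet=1 acc=0x37 bytes_emitted=0
After char 1 ('B'=1): chars_in_quartet=2 acc=0xDC1 bytes_emitted=0
After char 2 ('Q'=16): chars_in_quartet=3 acc=0x37050 bytes_emitted=0
After char 3 ('S'=18): chars_in_quartet=4 acc=0xDC1412 -> emit DC 14 12, reset; bytes_emitted=3
After char 4 ('s'=44): chars_in_quartet=1 acc=0x2C bytes_emitted=3
After char 5 ('d'=29): chars_in_quartet=2 acc=0xB1D bytes_emitted=3
After char 6 ('T'=19): chars_in_quartet=3 acc=0x2C753 bytes_emitted=3
After char 7 ('W'=22): chars_in_quartet=4 acc=0xB1D4D6 -> emit B1 D4 D6, reset; bytes_emitted=6
After char 8 ('M'=12): chars_in_quartet=1 acc=0xC bytes_emitted=6
After char 9 ('D'=3): chars_in_quartet=2 acc=0x303 bytes_emitted=6
After char 10 ('A'=0): chars_in_quartet=3 acc=0xC0C0 bytes_emitted=6
Padding '=': partial quartet acc=0xC0C0 -> emit 30 30; bytes_emitted=8

Answer: DC 14 12 B1 D4 D6 30 30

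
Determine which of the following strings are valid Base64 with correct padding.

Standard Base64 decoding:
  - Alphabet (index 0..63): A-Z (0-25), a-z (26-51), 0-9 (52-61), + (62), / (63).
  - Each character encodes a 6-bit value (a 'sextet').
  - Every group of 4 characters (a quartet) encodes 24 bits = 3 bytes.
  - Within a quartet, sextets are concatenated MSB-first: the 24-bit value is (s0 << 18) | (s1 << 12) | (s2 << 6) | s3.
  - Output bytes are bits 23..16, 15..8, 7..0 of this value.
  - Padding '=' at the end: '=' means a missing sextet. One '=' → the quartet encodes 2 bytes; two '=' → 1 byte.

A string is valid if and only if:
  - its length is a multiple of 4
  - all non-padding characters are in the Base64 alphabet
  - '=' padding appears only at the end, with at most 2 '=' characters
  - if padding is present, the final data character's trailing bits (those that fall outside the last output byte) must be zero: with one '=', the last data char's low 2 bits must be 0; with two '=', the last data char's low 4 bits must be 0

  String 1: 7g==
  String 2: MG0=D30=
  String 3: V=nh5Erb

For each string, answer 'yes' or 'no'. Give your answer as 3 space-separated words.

String 1: '7g==' → valid
String 2: 'MG0=D30=' → invalid (bad char(s): ['=']; '=' in middle)
String 3: 'V=nh5Erb' → invalid (bad char(s): ['=']; '=' in middle)

Answer: yes no no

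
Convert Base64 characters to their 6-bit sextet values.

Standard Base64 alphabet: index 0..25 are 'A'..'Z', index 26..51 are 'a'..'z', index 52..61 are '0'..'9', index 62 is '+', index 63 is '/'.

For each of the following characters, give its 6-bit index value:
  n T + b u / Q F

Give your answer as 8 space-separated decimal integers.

Answer: 39 19 62 27 46 63 16 5

Derivation:
'n': a..z range, 26 + ord('n') − ord('a') = 39
'T': A..Z range, ord('T') − ord('A') = 19
'+': index 62
'b': a..z range, 26 + ord('b') − ord('a') = 27
'u': a..z range, 26 + ord('u') − ord('a') = 46
'/': index 63
'Q': A..Z range, ord('Q') − ord('A') = 16
'F': A..Z range, ord('F') − ord('A') = 5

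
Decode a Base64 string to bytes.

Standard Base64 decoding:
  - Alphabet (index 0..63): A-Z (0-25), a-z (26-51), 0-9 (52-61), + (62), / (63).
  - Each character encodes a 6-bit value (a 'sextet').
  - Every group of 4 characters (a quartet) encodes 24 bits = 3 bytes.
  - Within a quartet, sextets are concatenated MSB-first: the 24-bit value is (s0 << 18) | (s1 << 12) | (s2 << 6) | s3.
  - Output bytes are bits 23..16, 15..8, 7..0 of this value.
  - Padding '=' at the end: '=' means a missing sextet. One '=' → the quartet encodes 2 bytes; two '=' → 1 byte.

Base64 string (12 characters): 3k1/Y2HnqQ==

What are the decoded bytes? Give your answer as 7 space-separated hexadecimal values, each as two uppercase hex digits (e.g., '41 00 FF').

Answer: DE 4D 7F 63 61 E7 A9

Derivation:
After char 0 ('3'=55): chars_in_quartet=1 acc=0x37 bytes_emitted=0
After char 1 ('k'=36): chars_in_quartet=2 acc=0xDE4 bytes_emitted=0
After char 2 ('1'=53): chars_in_quartet=3 acc=0x37935 bytes_emitted=0
After char 3 ('/'=63): chars_in_quartet=4 acc=0xDE4D7F -> emit DE 4D 7F, reset; bytes_emitted=3
After char 4 ('Y'=24): chars_in_quartet=1 acc=0x18 bytes_emitted=3
After char 5 ('2'=54): chars_in_quartet=2 acc=0x636 bytes_emitted=3
After char 6 ('H'=7): chars_in_quartet=3 acc=0x18D87 bytes_emitted=3
After char 7 ('n'=39): chars_in_quartet=4 acc=0x6361E7 -> emit 63 61 E7, reset; bytes_emitted=6
After char 8 ('q'=42): chars_in_quartet=1 acc=0x2A bytes_emitted=6
After char 9 ('Q'=16): chars_in_quartet=2 acc=0xA90 bytes_emitted=6
Padding '==': partial quartet acc=0xA90 -> emit A9; bytes_emitted=7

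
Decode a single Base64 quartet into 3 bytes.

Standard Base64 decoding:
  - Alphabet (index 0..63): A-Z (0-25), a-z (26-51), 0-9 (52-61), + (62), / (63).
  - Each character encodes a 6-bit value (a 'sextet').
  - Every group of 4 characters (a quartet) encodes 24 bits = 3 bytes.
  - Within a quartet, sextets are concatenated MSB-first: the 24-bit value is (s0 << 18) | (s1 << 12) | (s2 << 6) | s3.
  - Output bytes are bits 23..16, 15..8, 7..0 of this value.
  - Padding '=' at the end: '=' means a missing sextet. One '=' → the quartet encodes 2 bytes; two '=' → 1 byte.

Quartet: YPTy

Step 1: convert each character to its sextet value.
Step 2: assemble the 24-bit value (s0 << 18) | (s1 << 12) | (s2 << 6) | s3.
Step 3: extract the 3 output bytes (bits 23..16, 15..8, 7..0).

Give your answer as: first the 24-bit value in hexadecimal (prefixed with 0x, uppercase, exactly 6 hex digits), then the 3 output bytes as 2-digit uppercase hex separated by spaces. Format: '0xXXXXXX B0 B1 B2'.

Answer: 0x60F4F2 60 F4 F2

Derivation:
Sextets: Y=24, P=15, T=19, y=50
24-bit: (24<<18) | (15<<12) | (19<<6) | 50
      = 0x600000 | 0x00F000 | 0x0004C0 | 0x000032
      = 0x60F4F2
Bytes: (v>>16)&0xFF=60, (v>>8)&0xFF=F4, v&0xFF=F2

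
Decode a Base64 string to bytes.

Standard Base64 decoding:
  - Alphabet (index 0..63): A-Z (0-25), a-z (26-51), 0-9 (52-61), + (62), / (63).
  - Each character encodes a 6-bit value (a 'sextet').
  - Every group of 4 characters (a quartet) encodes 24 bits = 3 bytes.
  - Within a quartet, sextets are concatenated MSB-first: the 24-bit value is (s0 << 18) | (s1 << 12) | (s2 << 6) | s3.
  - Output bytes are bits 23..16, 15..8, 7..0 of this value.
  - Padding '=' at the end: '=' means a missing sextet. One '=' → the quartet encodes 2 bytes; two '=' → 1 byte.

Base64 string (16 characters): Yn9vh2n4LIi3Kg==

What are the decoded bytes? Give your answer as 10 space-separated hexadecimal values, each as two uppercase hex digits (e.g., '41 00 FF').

Answer: 62 7F 6F 87 69 F8 2C 88 B7 2A

Derivation:
After char 0 ('Y'=24): chars_in_quartet=1 acc=0x18 bytes_emitted=0
After char 1 ('n'=39): chars_in_quartet=2 acc=0x627 bytes_emitted=0
After char 2 ('9'=61): chars_in_quartet=3 acc=0x189FD bytes_emitted=0
After char 3 ('v'=47): chars_in_quartet=4 acc=0x627F6F -> emit 62 7F 6F, reset; bytes_emitted=3
After char 4 ('h'=33): chars_in_quartet=1 acc=0x21 bytes_emitted=3
After char 5 ('2'=54): chars_in_quartet=2 acc=0x876 bytes_emitted=3
After char 6 ('n'=39): chars_in_quartet=3 acc=0x21DA7 bytes_emitted=3
After char 7 ('4'=56): chars_in_quartet=4 acc=0x8769F8 -> emit 87 69 F8, reset; bytes_emitted=6
After char 8 ('L'=11): chars_in_quartet=1 acc=0xB bytes_emitted=6
After char 9 ('I'=8): chars_in_quartet=2 acc=0x2C8 bytes_emitted=6
After char 10 ('i'=34): chars_in_quartet=3 acc=0xB222 bytes_emitted=6
After char 11 ('3'=55): chars_in_quartet=4 acc=0x2C88B7 -> emit 2C 88 B7, reset; bytes_emitted=9
After char 12 ('K'=10): chars_in_quartet=1 acc=0xA bytes_emitted=9
After char 13 ('g'=32): chars_in_quartet=2 acc=0x2A0 bytes_emitted=9
Padding '==': partial quartet acc=0x2A0 -> emit 2A; bytes_emitted=10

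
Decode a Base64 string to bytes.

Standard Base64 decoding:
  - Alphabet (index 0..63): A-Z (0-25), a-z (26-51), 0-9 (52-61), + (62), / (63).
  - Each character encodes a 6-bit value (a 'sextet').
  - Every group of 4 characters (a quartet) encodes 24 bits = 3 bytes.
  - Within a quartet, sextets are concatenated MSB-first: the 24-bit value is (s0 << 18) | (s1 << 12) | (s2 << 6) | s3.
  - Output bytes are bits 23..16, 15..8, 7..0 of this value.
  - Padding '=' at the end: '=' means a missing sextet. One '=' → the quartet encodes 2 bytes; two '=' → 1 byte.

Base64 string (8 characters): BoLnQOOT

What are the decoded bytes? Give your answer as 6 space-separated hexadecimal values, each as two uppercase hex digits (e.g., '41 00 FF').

After char 0 ('B'=1): chars_in_quartet=1 acc=0x1 bytes_emitted=0
After char 1 ('o'=40): chars_in_quartet=2 acc=0x68 bytes_emitted=0
After char 2 ('L'=11): chars_in_quartet=3 acc=0x1A0B bytes_emitted=0
After char 3 ('n'=39): chars_in_quartet=4 acc=0x682E7 -> emit 06 82 E7, reset; bytes_emitted=3
After char 4 ('Q'=16): chars_in_quartet=1 acc=0x10 bytes_emitted=3
After char 5 ('O'=14): chars_in_quartet=2 acc=0x40E bytes_emitted=3
After char 6 ('O'=14): chars_in_quartet=3 acc=0x1038E bytes_emitted=3
After char 7 ('T'=19): chars_in_quartet=4 acc=0x40E393 -> emit 40 E3 93, reset; bytes_emitted=6

Answer: 06 82 E7 40 E3 93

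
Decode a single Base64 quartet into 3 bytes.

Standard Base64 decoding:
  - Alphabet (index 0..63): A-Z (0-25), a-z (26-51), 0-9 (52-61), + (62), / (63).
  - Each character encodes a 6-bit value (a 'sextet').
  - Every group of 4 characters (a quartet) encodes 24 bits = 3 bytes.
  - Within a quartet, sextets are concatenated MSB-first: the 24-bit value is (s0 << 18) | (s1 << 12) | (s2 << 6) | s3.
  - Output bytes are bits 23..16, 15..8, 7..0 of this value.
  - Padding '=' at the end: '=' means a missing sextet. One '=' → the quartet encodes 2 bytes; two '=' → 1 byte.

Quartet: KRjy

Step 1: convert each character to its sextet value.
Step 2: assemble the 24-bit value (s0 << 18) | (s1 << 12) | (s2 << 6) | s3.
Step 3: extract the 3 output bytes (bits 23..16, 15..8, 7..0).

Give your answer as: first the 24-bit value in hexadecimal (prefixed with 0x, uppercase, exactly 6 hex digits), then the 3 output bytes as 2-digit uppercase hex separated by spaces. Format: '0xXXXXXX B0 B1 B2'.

Sextets: K=10, R=17, j=35, y=50
24-bit: (10<<18) | (17<<12) | (35<<6) | 50
      = 0x280000 | 0x011000 | 0x0008C0 | 0x000032
      = 0x2918F2
Bytes: (v>>16)&0xFF=29, (v>>8)&0xFF=18, v&0xFF=F2

Answer: 0x2918F2 29 18 F2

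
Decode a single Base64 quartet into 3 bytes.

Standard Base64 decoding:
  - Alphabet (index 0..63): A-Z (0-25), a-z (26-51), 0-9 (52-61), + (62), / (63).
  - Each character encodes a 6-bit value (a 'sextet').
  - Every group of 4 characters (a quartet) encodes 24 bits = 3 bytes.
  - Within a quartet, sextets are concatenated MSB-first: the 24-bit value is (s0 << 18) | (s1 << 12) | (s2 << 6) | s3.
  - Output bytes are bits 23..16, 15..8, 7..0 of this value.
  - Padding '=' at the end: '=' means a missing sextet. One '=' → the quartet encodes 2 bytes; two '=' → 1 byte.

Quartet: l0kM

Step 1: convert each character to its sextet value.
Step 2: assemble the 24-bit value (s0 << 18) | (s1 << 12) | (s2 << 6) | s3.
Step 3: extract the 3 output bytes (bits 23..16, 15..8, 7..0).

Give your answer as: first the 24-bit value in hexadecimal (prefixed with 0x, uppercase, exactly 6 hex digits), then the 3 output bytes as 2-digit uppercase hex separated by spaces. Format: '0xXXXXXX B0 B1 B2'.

Answer: 0x97490C 97 49 0C

Derivation:
Sextets: l=37, 0=52, k=36, M=12
24-bit: (37<<18) | (52<<12) | (36<<6) | 12
      = 0x940000 | 0x034000 | 0x000900 | 0x00000C
      = 0x97490C
Bytes: (v>>16)&0xFF=97, (v>>8)&0xFF=49, v&0xFF=0C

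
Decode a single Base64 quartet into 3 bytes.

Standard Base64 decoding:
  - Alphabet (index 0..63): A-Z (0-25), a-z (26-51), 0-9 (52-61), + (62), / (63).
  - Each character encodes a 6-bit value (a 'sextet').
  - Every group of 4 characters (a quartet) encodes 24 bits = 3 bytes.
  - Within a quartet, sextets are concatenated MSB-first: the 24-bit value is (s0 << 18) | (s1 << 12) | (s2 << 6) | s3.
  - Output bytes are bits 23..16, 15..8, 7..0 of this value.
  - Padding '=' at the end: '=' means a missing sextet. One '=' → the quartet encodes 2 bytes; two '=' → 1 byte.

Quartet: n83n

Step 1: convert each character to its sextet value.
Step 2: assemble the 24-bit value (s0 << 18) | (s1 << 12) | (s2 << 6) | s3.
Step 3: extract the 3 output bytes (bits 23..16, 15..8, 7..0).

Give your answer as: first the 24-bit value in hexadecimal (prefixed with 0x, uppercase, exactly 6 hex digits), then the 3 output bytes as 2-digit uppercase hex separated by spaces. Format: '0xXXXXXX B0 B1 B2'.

Sextets: n=39, 8=60, 3=55, n=39
24-bit: (39<<18) | (60<<12) | (55<<6) | 39
      = 0x9C0000 | 0x03C000 | 0x000DC0 | 0x000027
      = 0x9FCDE7
Bytes: (v>>16)&0xFF=9F, (v>>8)&0xFF=CD, v&0xFF=E7

Answer: 0x9FCDE7 9F CD E7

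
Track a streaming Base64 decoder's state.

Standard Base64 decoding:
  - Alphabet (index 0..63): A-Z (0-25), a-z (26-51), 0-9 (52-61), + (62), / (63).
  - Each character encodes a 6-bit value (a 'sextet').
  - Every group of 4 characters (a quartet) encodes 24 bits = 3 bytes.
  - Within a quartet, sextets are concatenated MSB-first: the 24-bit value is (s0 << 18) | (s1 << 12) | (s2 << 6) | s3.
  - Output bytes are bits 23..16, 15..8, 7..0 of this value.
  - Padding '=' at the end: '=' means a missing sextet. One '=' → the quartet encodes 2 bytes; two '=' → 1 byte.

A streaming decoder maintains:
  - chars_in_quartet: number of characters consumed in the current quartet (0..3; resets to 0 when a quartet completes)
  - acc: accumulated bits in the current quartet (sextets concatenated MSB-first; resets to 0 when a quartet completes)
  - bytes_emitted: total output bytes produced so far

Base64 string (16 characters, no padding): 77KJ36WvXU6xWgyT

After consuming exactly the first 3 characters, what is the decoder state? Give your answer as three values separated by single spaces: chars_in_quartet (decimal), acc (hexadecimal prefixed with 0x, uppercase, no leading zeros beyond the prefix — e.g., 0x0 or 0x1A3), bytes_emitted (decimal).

Answer: 3 0x3BECA 0

Derivation:
After char 0 ('7'=59): chars_in_quartet=1 acc=0x3B bytes_emitted=0
After char 1 ('7'=59): chars_in_quartet=2 acc=0xEFB bytes_emitted=0
After char 2 ('K'=10): chars_in_quartet=3 acc=0x3BECA bytes_emitted=0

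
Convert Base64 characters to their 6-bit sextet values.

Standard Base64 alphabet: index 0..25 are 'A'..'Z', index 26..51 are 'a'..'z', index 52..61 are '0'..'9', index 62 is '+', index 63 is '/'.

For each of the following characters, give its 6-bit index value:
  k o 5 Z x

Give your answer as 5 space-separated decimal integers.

Answer: 36 40 57 25 49

Derivation:
'k': a..z range, 26 + ord('k') − ord('a') = 36
'o': a..z range, 26 + ord('o') − ord('a') = 40
'5': 0..9 range, 52 + ord('5') − ord('0') = 57
'Z': A..Z range, ord('Z') − ord('A') = 25
'x': a..z range, 26 + ord('x') − ord('a') = 49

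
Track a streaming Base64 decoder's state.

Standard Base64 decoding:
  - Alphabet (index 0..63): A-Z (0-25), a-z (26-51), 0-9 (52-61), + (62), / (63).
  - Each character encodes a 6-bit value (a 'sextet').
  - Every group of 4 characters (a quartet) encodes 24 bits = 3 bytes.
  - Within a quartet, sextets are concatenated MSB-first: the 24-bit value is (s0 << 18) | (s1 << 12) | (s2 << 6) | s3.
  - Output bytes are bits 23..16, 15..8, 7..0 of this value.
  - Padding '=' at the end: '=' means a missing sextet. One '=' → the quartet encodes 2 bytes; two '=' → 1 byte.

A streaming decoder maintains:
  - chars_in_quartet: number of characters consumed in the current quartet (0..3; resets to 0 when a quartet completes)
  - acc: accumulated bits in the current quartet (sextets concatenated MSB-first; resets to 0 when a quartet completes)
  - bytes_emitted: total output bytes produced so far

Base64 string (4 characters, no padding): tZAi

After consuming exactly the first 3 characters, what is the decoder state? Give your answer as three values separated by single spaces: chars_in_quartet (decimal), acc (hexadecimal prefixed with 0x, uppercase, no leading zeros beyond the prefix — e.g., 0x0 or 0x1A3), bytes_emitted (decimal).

After char 0 ('t'=45): chars_in_quartet=1 acc=0x2D bytes_emitted=0
After char 1 ('Z'=25): chars_in_quartet=2 acc=0xB59 bytes_emitted=0
After char 2 ('A'=0): chars_in_quartet=3 acc=0x2D640 bytes_emitted=0

Answer: 3 0x2D640 0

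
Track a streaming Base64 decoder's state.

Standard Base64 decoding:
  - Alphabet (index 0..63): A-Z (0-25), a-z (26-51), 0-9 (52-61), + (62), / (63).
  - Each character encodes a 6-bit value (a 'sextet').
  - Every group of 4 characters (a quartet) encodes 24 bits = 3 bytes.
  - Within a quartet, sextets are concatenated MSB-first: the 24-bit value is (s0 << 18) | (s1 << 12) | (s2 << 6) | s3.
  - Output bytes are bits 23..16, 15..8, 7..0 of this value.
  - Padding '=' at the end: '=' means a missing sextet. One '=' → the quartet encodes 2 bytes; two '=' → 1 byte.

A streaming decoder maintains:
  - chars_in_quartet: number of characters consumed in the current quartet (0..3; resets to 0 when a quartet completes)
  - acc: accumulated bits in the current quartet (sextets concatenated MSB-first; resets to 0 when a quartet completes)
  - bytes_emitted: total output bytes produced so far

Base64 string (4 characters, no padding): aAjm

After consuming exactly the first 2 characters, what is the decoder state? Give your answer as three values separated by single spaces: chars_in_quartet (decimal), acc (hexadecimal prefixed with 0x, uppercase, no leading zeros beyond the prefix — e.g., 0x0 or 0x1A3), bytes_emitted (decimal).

Answer: 2 0x680 0

Derivation:
After char 0 ('a'=26): chars_in_quartet=1 acc=0x1A bytes_emitted=0
After char 1 ('A'=0): chars_in_quartet=2 acc=0x680 bytes_emitted=0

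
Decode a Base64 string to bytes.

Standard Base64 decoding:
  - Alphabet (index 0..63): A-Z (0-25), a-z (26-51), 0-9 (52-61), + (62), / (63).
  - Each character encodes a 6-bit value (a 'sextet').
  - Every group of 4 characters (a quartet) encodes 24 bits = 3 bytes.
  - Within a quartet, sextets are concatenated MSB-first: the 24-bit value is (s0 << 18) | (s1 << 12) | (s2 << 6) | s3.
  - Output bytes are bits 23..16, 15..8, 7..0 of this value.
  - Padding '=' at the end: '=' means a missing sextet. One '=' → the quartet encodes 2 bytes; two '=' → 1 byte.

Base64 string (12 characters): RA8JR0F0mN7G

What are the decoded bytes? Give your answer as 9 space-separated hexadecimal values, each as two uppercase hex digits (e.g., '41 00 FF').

After char 0 ('R'=17): chars_in_quartet=1 acc=0x11 bytes_emitted=0
After char 1 ('A'=0): chars_in_quartet=2 acc=0x440 bytes_emitted=0
After char 2 ('8'=60): chars_in_quartet=3 acc=0x1103C bytes_emitted=0
After char 3 ('J'=9): chars_in_quartet=4 acc=0x440F09 -> emit 44 0F 09, reset; bytes_emitted=3
After char 4 ('R'=17): chars_in_quartet=1 acc=0x11 bytes_emitted=3
After char 5 ('0'=52): chars_in_quartet=2 acc=0x474 bytes_emitted=3
After char 6 ('F'=5): chars_in_quartet=3 acc=0x11D05 bytes_emitted=3
After char 7 ('0'=52): chars_in_quartet=4 acc=0x474174 -> emit 47 41 74, reset; bytes_emitted=6
After char 8 ('m'=38): chars_in_quartet=1 acc=0x26 bytes_emitted=6
After char 9 ('N'=13): chars_in_quartet=2 acc=0x98D bytes_emitted=6
After char 10 ('7'=59): chars_in_quartet=3 acc=0x2637B bytes_emitted=6
After char 11 ('G'=6): chars_in_quartet=4 acc=0x98DEC6 -> emit 98 DE C6, reset; bytes_emitted=9

Answer: 44 0F 09 47 41 74 98 DE C6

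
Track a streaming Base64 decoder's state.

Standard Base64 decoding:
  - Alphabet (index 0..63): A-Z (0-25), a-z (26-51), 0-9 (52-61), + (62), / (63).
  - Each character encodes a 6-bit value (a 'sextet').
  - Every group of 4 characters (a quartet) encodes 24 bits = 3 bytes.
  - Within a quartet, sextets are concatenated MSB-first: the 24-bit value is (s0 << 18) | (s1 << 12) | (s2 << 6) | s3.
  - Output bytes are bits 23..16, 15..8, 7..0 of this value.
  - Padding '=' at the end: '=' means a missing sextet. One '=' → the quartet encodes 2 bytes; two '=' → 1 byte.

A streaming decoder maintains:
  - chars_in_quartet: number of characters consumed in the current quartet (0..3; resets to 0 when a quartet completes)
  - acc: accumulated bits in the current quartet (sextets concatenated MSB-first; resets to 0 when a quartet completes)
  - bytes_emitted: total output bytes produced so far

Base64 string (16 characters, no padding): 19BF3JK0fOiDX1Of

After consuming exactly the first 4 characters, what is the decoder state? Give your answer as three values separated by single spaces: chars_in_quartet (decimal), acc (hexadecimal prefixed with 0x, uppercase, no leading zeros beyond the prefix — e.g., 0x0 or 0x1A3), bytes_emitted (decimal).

Answer: 0 0x0 3

Derivation:
After char 0 ('1'=53): chars_in_quartet=1 acc=0x35 bytes_emitted=0
After char 1 ('9'=61): chars_in_quartet=2 acc=0xD7D bytes_emitted=0
After char 2 ('B'=1): chars_in_quartet=3 acc=0x35F41 bytes_emitted=0
After char 3 ('F'=5): chars_in_quartet=4 acc=0xD7D045 -> emit D7 D0 45, reset; bytes_emitted=3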